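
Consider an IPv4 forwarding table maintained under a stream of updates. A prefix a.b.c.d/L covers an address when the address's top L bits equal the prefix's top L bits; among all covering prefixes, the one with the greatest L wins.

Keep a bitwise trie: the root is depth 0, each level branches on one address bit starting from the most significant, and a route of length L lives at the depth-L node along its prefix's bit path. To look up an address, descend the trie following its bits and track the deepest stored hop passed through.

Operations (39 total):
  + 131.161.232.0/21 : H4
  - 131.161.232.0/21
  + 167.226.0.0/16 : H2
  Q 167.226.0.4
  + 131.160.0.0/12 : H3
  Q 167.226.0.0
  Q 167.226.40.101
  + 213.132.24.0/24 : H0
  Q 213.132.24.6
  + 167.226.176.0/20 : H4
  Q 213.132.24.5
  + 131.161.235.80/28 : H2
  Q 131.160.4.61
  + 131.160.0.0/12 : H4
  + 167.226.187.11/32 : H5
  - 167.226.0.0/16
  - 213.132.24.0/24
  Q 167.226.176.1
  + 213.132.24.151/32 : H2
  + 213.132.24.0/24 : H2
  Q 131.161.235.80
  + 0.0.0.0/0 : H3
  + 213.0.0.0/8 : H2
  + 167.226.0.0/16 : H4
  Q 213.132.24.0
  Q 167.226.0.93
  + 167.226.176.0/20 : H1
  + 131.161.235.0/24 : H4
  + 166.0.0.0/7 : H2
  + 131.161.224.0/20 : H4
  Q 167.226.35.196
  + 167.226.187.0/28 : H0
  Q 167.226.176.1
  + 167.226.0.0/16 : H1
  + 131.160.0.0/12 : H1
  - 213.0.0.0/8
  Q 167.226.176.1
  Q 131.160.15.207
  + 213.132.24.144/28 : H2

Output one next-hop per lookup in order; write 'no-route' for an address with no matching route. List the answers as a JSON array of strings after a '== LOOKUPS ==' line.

Apply in order:
  add 131.161.232.0/21 -> H4 at depth 21
  - 131.161.232.0/21 clear@21
  add 167.226.0.0/16 -> H2 at depth 16
  lookup 167.226.0.4: bits 1010011111100010 walk d0:-→d1:-→d2:-→d3:-→d4:-→d5:-→d6:-→d7:-→d8:-→d9:-→d10:-→d11:-→d12:-→d13:-→d14:-→d15:-→d16:H2 -> H2
  add 131.160.0.0/12 -> H3 at depth 12
  lookup 167.226.0.0: bits 1010011111100010 walk d0:-→d1:-→d2:-→d3:-→d4:-→d5:-→d6:-→d7:-→d8:-→d9:-→d10:-→d11:-→d12:-→d13:-→d14:-→d15:-→d16:H2 -> H2
  lookup 167.226.40.101: bits 1010011111100010 walk d0:-→d1:-→d2:-→d3:-→d4:-→d5:-→d6:-→d7:-→d8:-→d9:-→d10:-→d11:-→d12:-→d13:-→d14:-→d15:-→d16:H2 -> H2
  add 213.132.24.0/24 -> H0 at depth 24
  lookup 213.132.24.6: bits 110101011000010000011000 walk d0:-→d1:-→d2:-→d3:-→d4:-→d5:-→d6:-→d7:-→d8:-→d9:-→d10:-→d11:-→d12:-→d13:-→d14:-→d15:-→d16:-→d17:-→d18:-→d19:-→d20:-→d21:-→d22:-→d23:-→d24:H0 -> H0
  add 167.226.176.0/20 -> H4 at depth 20
  lookup 213.132.24.5: bits 110101011000010000011000 walk d0:-→d1:-→d2:-→d3:-→d4:-→d5:-→d6:-→d7:-→d8:-→d9:-→d10:-→d11:-→d12:-→d13:-→d14:-→d15:-→d16:-→d17:-→d18:-→d19:-→d20:-→d21:-→d22:-→d23:-→d24:H0 -> H0
  add 131.161.235.80/28 -> H2 at depth 28
  lookup 131.160.4.61: bits 100000111010000 walk d0:-→d1:-→d2:-→d3:-→d4:-→d5:-→d6:-→d7:-→d8:-→d9:-→d10:-→d11:-→d12:H3→d13:-→d14:-→d15:- -> H3
  add 131.160.0.0/12 -> H4 at depth 12
  add 167.226.187.11/32 -> H5 at depth 32
  - 167.226.0.0/16 clear@16
  - 213.132.24.0/24 clear@24
  lookup 167.226.176.1: bits 10100111111000101011 walk d0:-→d1:-→d2:-→d3:-→d4:-→d5:-→d6:-→d7:-→d8:-→d9:-→d10:-→d11:-→d12:-→d13:-→d14:-→d15:-→d16:-→d17:-→d18:-→d19:-→d20:H4 -> H4
  add 213.132.24.151/32 -> H2 at depth 32
  add 213.132.24.0/24 -> H2 at depth 24
  lookup 131.161.235.80: bits 1000001110100001111010110101 walk d0:-→d1:-→d2:-→d3:-→d4:-→d5:-→d6:-→d7:-→d8:-→d9:-→d10:-→d11:-→d12:H4→d13:-→d14:-→d15:-→d16:-→d17:-→d18:-→d19:-→d20:-→d21:-→d22:-→d23:-→d24:-→d25:-→d26:-→d27:-→d28:H2 -> H2
  add 0.0.0.0/0 -> H3 at depth 0
  add 213.0.0.0/8 -> H2 at depth 8
  add 167.226.0.0/16 -> H4 at depth 16
  lookup 213.132.24.0: bits 110101011000010000011000 walk d0:H3→d1:-→d2:-→d3:-→d4:-→d5:-→d6:-→d7:-→d8:H2→d9:-→d10:-→d11:-→d12:-→d13:-→d14:-→d15:-→d16:-→d17:-→d18:-→d19:-→d20:-→d21:-→d22:-→d23:-→d24:H2 -> H2
  lookup 167.226.0.93: bits 1010011111100010 walk d0:H3→d1:-→d2:-→d3:-→d4:-→d5:-→d6:-→d7:-→d8:-→d9:-→d10:-→d11:-→d12:-→d13:-→d14:-→d15:-→d16:H4 -> H4
  add 167.226.176.0/20 -> H1 at depth 20
  add 131.161.235.0/24 -> H4 at depth 24
  add 166.0.0.0/7 -> H2 at depth 7
  add 131.161.224.0/20 -> H4 at depth 20
  lookup 167.226.35.196: bits 1010011111100010 walk d0:H3→d1:-→d2:-→d3:-→d4:-→d5:-→d6:-→d7:H2→d8:-→d9:-→d10:-→d11:-→d12:-→d13:-→d14:-→d15:-→d16:H4 -> H4
  add 167.226.187.0/28 -> H0 at depth 28
  lookup 167.226.176.1: bits 10100111111000101011 walk d0:H3→d1:-→d2:-→d3:-→d4:-→d5:-→d6:-→d7:H2→d8:-→d9:-→d10:-→d11:-→d12:-→d13:-→d14:-→d15:-→d16:H4→d17:-→d18:-→d19:-→d20:H1 -> H1
  add 167.226.0.0/16 -> H1 at depth 16
  add 131.160.0.0/12 -> H1 at depth 12
  - 213.0.0.0/8 clear@8
  lookup 167.226.176.1: bits 10100111111000101011 walk d0:H3→d1:-→d2:-→d3:-→d4:-→d5:-→d6:-→d7:H2→d8:-→d9:-→d10:-→d11:-→d12:-→d13:-→d14:-→d15:-→d16:H1→d17:-→d18:-→d19:-→d20:H1 -> H1
  lookup 131.160.15.207: bits 100000111010000 walk d0:H3→d1:-→d2:-→d3:-→d4:-→d5:-→d6:-→d7:-→d8:-→d9:-→d10:-→d11:-→d12:H1→d13:-→d14:-→d15:- -> H1
  add 213.132.24.144/28 -> H2 at depth 28

== LOOKUPS ==
["H2","H2","H2","H0","H0","H3","H4","H2","H2","H4","H4","H1","H1","H1"]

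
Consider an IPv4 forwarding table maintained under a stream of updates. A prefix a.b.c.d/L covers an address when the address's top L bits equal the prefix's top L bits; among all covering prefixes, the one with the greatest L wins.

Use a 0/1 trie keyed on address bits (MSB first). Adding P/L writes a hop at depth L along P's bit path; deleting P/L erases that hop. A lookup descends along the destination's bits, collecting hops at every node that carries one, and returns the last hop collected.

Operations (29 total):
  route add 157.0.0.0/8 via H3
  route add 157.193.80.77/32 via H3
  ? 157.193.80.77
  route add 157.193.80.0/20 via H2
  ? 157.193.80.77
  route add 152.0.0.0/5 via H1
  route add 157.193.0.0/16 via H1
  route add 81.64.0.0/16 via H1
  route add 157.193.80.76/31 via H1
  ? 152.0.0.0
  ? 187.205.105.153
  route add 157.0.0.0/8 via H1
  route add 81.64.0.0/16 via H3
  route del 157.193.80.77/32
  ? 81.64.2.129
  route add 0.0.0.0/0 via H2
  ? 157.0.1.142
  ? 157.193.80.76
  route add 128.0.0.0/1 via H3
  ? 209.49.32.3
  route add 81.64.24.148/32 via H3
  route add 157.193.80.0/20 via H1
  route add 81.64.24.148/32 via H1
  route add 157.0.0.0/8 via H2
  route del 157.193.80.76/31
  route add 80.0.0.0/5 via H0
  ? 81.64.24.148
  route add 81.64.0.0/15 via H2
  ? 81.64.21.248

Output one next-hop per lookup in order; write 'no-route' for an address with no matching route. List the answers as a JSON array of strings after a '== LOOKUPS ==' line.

Apply in order:
  add 157.0.0.0/8 -> H3 at depth 8
  add 157.193.80.77/32 -> H3 at depth 32
  Q 157.193.80.77: descend 10011101110000010101000001001101 ; hops seen [H3,H3] ; pick H3
  add 157.193.80.0/20 -> H2 at depth 20
  Q 157.193.80.77: descend 10011101110000010101000001001101 ; hops seen [H3,H2,H3] ; pick H3
  add 152.0.0.0/5 -> H1 at depth 5
  add 157.193.0.0/16 -> H1 at depth 16
  add 81.64.0.0/16 -> H1 at depth 16
  add 157.193.80.76/31 -> H1 at depth 31
  Q 152.0.0.0: descend 10011 ; hops seen [H1] ; pick H1
  Q 187.205.105.153: descend 10 ; hops seen [∅] ; pick no-route
  add 157.0.0.0/8 -> H1 at depth 8
  add 81.64.0.0/16 -> H3 at depth 16
  - 157.193.80.77/32 clear@32
  Q 81.64.2.129: descend 0101000101000000 ; hops seen [H3] ; pick H3
  add 0.0.0.0/0 -> H2 at depth 0
  Q 157.0.1.142: descend 10011101 ; hops seen [H2,H1,H1] ; pick H1
  Q 157.193.80.76: descend 1001110111000001010100000100110 ; hops seen [H2,H1,H1,H1,H2,H1] ; pick H1
  add 128.0.0.0/1 -> H3 at depth 1
  Q 209.49.32.3: descend 1 ; hops seen [H2,H3] ; pick H3
  add 81.64.24.148/32 -> H3 at depth 32
  add 157.193.80.0/20 -> H1 at depth 20
  add 81.64.24.148/32 -> H1 at depth 32
  add 157.0.0.0/8 -> H2 at depth 8
  - 157.193.80.76/31 clear@31
  add 80.0.0.0/5 -> H0 at depth 5
  Q 81.64.24.148: descend 01010001010000000001100010010100 ; hops seen [H2,H0,H3,H1] ; pick H1
  add 81.64.0.0/15 -> H2 at depth 15
  Q 81.64.21.248: descend 01010001010000000001 ; hops seen [H2,H0,H2,H3] ; pick H3

== LOOKUPS ==
["H3","H3","H1","no-route","H3","H1","H1","H3","H1","H3"]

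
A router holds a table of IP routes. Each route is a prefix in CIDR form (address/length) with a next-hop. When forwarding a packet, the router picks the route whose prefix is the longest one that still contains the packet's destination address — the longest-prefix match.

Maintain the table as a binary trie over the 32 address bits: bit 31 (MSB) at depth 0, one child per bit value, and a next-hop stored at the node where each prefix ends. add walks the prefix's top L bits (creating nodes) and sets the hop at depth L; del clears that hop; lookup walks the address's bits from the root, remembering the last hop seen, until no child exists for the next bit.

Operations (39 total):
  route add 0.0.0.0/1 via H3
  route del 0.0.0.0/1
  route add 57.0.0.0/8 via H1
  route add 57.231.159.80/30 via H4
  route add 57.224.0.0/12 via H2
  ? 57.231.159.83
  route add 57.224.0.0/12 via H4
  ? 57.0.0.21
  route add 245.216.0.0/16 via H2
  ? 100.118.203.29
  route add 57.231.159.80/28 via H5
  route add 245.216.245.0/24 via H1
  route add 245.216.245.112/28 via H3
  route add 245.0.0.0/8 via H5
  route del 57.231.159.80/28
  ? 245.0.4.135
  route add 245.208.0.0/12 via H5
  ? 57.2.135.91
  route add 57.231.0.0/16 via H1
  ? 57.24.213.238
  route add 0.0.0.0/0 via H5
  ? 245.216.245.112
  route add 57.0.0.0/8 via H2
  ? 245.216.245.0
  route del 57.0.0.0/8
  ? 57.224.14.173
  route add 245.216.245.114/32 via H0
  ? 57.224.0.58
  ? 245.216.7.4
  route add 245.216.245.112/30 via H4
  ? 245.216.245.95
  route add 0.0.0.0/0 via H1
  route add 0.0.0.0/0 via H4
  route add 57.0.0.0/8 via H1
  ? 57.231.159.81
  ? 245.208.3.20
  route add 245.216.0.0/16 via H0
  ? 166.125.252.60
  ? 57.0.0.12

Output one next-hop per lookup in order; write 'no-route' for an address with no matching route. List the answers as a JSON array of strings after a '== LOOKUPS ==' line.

Trace:
  add 0.0.0.0/1 -> H3 at depth 1
  del 0.0.0.0/1 (clear depth 1)
  add 57.0.0.0/8 -> H1 at depth 8
  add 57.231.159.80/30 -> H4 at depth 30
  add 57.224.0.0/12 -> H2 at depth 12
  Q 57.231.159.83: descend 001110011110011110011111010100 ; hops seen [H1,H2,H4] ; pick H4
  add 57.224.0.0/12 -> H4 at depth 12
  Q 57.0.0.21: descend 00111001 ; hops seen [H1] ; pick H1
  add 245.216.0.0/16 -> H2 at depth 16
  Q 100.118.203.29: descend 0 ; hops seen [∅] ; pick no-route
  add 57.231.159.80/28 -> H5 at depth 28
  add 245.216.245.0/24 -> H1 at depth 24
  add 245.216.245.112/28 -> H3 at depth 28
  add 245.0.0.0/8 -> H5 at depth 8
  del 57.231.159.80/28 (clear depth 28)
  Q 245.0.4.135: descend 11110101 ; hops seen [H5] ; pick H5
  add 245.208.0.0/12 -> H5 at depth 12
  Q 57.2.135.91: descend 00111001 ; hops seen [H1] ; pick H1
  add 57.231.0.0/16 -> H1 at depth 16
  Q 57.24.213.238: descend 00111001 ; hops seen [H1] ; pick H1
  add 0.0.0.0/0 -> H5 at depth 0
  Q 245.216.245.112: descend 1111010111011000111101010111 ; hops seen [H5,H5,H5,H2,H1,H3] ; pick H3
  add 57.0.0.0/8 -> H2 at depth 8
  Q 245.216.245.0: descend 1111010111011000111101010 ; hops seen [H5,H5,H5,H2,H1] ; pick H1
  del 57.0.0.0/8 (clear depth 8)
  Q 57.224.14.173: descend 0011100111100 ; hops seen [H5,H4] ; pick H4
  add 245.216.245.114/32 -> H0 at depth 32
  Q 57.224.0.58: descend 0011100111100 ; hops seen [H5,H4] ; pick H4
  Q 245.216.7.4: descend 1111010111011000 ; hops seen [H5,H5,H5,H2] ; pick H2
  add 245.216.245.112/30 -> H4 at depth 30
  Q 245.216.245.95: descend 11110101110110001111010101 ; hops seen [H5,H5,H5,H2,H1] ; pick H1
  add 0.0.0.0/0 -> H1 at depth 0
  add 0.0.0.0/0 -> H4 at depth 0
  add 57.0.0.0/8 -> H1 at depth 8
  Q 57.231.159.81: descend 001110011110011110011111010100 ; hops seen [H4,H1,H4,H1,H4] ; pick H4
  Q 245.208.3.20: descend 111101011101 ; hops seen [H4,H5,H5] ; pick H5
  add 245.216.0.0/16 -> H0 at depth 16
  Q 166.125.252.60: descend 1 ; hops seen [H4] ; pick H4
  Q 57.0.0.12: descend 00111001 ; hops seen [H4,H1] ; pick H1

== LOOKUPS ==
["H4","H1","no-route","H5","H1","H1","H3","H1","H4","H4","H2","H1","H4","H5","H4","H1"]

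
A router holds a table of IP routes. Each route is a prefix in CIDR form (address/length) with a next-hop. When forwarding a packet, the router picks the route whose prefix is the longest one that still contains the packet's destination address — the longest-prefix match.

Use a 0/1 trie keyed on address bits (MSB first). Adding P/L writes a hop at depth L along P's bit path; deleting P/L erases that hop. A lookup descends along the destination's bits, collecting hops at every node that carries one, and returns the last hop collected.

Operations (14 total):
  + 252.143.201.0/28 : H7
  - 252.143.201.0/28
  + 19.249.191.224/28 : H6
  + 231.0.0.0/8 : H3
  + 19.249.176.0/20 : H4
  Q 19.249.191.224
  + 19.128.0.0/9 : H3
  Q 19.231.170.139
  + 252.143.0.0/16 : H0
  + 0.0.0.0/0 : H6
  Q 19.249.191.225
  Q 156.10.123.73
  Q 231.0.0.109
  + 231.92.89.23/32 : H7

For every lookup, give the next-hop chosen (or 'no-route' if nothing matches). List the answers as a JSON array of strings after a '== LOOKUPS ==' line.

Apply in order:
  add 252.143.201.0/28 -> H7 at depth 28
  - 252.143.201.0/28 clear@28
  add 19.249.191.224/28 -> H6 at depth 28
  add 231.0.0.0/8 -> H3 at depth 8
  add 19.249.176.0/20 -> H4 at depth 20
  ? 19.249.191.224  path d0:-→d1:-→d2:-→d3:-→d4:-→d5:-→d6:-→d7:-→d8:-→d9:-→d10:-→d11:-→d12:-→d13:-→d14:-→d15:-→d16:-→d17:-→d18:-→d19:-→d20:H4→d21:-→d22:-→d23:-→d24:-→d25:-→d26:-→d27:-→d28:H6  best=H6
  add 19.128.0.0/9 -> H3 at depth 9
  ? 19.231.170.139  path d0:-→d1:-→d2:-→d3:-→d4:-→d5:-→d6:-→d7:-→d8:-→d9:H3→d10:-→d11:-  best=H3
  add 252.143.0.0/16 -> H0 at depth 16
  add 0.0.0.0/0 -> H6 at depth 0
  ? 19.249.191.225  path d0:H6→d1:-→d2:-→d3:-→d4:-→d5:-→d6:-→d7:-→d8:-→d9:H3→d10:-→d11:-→d12:-→d13:-→d14:-→d15:-→d16:-→d17:-→d18:-→d19:-→d20:H4→d21:-→d22:-→d23:-→d24:-→d25:-→d26:-→d27:-→d28:H6  best=H6
  ? 156.10.123.73  path d0:H6→d1:-  best=H6
  ? 231.0.0.109  path d0:H6→d1:-→d2:-→d3:-→d4:-→d5:-→d6:-→d7:-→d8:H3  best=H3
  add 231.92.89.23/32 -> H7 at depth 32

== LOOKUPS ==
["H6","H3","H6","H6","H3"]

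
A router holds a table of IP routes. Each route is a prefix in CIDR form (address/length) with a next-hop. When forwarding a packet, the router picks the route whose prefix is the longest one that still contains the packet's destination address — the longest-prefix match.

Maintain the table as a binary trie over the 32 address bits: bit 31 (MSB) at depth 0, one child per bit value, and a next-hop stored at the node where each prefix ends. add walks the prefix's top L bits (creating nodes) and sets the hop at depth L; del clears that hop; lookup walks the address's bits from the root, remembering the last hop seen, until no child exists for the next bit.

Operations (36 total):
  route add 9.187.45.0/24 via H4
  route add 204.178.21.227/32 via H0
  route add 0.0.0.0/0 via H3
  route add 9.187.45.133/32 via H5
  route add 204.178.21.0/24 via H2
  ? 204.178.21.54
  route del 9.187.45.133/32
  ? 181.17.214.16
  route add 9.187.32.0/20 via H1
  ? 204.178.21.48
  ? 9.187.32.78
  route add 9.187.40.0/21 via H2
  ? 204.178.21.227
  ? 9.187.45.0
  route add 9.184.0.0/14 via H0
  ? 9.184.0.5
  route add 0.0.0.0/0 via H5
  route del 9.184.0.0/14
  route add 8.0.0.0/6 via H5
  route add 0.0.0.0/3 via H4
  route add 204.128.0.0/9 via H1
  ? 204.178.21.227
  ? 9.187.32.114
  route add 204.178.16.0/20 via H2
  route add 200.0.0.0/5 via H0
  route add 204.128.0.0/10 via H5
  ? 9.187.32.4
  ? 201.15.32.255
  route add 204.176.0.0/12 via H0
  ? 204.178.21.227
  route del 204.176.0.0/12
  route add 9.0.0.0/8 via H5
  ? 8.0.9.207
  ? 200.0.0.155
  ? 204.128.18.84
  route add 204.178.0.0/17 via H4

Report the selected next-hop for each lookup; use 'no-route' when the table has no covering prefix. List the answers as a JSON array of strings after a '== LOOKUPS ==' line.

Trace:
  add 9.187.45.0/24 -> H4 at depth 24
  add 204.178.21.227/32 -> H0 at depth 32
  add 0.0.0.0/0 -> H3 at depth 0
  add 9.187.45.133/32 -> H5 at depth 32
  add 204.178.21.0/24 -> H2 at depth 24
  ? 204.178.21.54  path d0:H3→d1:-→d2:-→d3:-→d4:-→d5:-→d6:-→d7:-→d8:-→d9:-→d10:-→d11:-→d12:-→d13:-→d14:-→d15:-→d16:-→d17:-→d18:-→d19:-→d20:-→d21:-→d22:-→d23:-→d24:H2  best=H2
  del 9.187.45.133/32 (clear depth 32)
  ? 181.17.214.16  path d0:H3→d1:-  best=H3
  add 9.187.32.0/20 -> H1 at depth 20
  ? 204.178.21.48  path d0:H3→d1:-→d2:-→d3:-→d4:-→d5:-→d6:-→d7:-→d8:-→d9:-→d10:-→d11:-→d12:-→d13:-→d14:-→d15:-→d16:-→d17:-→d18:-→d19:-→d20:-→d21:-→d22:-→d23:-→d24:H2  best=H2
  ? 9.187.32.78  path d0:H3→d1:-→d2:-→d3:-→d4:-→d5:-→d6:-→d7:-→d8:-→d9:-→d10:-→d11:-→d12:-→d13:-→d14:-→d15:-→d16:-→d17:-→d18:-→d19:-→d20:H1  best=H1
  add 9.187.40.0/21 -> H2 at depth 21
  ? 204.178.21.227  path d0:H3→d1:-→d2:-→d3:-→d4:-→d5:-→d6:-→d7:-→d8:-→d9:-→d10:-→d11:-→d12:-→d13:-→d14:-→d15:-→d16:-→d17:-→d18:-→d19:-→d20:-→d21:-→d22:-→d23:-→d24:H2→d25:-→d26:-→d27:-→d28:-→d29:-→d30:-→d31:-→d32:H0  best=H0
  ? 9.187.45.0  path d0:H3→d1:-→d2:-→d3:-→d4:-→d5:-→d6:-→d7:-→d8:-→d9:-→d10:-→d11:-→d12:-→d13:-→d14:-→d15:-→d16:-→d17:-→d18:-→d19:-→d20:H1→d21:H2→d22:-→d23:-→d24:H4  best=H4
  add 9.184.0.0/14 -> H0 at depth 14
  ? 9.184.0.5  path d0:H3→d1:-→d2:-→d3:-→d4:-→d5:-→d6:-→d7:-→d8:-→d9:-→d10:-→d11:-→d12:-→d13:-→d14:H0  best=H0
  add 0.0.0.0/0 -> H5 at depth 0
  del 9.184.0.0/14 (clear depth 14)
  add 8.0.0.0/6 -> H5 at depth 6
  add 0.0.0.0/3 -> H4 at depth 3
  add 204.128.0.0/9 -> H1 at depth 9
  ? 204.178.21.227  path d0:H5→d1:-→d2:-→d3:-→d4:-→d5:-→d6:-→d7:-→d8:-→d9:H1→d10:-→d11:-→d12:-→d13:-→d14:-→d15:-→d16:-→d17:-→d18:-→d19:-→d20:-→d21:-→d22:-→d23:-→d24:H2→d25:-→d26:-→d27:-→d28:-→d29:-→d30:-→d31:-→d32:H0  best=H0
  ? 9.187.32.114  path d0:H5→d1:-→d2:-→d3:H4→d4:-→d5:-→d6:H5→d7:-→d8:-→d9:-→d10:-→d11:-→d12:-→d13:-→d14:-→d15:-→d16:-→d17:-→d18:-→d19:-→d20:H1  best=H1
  add 204.178.16.0/20 -> H2 at depth 20
  add 200.0.0.0/5 -> H0 at depth 5
  add 204.128.0.0/10 -> H5 at depth 10
  ? 9.187.32.4  path d0:H5→d1:-→d2:-→d3:H4→d4:-→d5:-→d6:H5→d7:-→d8:-→d9:-→d10:-→d11:-→d12:-→d13:-→d14:-→d15:-→d16:-→d17:-→d18:-→d19:-→d20:H1  best=H1
  ? 201.15.32.255  path d0:H5→d1:-→d2:-→d3:-→d4:-→d5:H0  best=H0
  add 204.176.0.0/12 -> H0 at depth 12
  ? 204.178.21.227  path d0:H5→d1:-→d2:-→d3:-→d4:-→d5:H0→d6:-→d7:-→d8:-→d9:H1→d10:H5→d11:-→d12:H0→d13:-→d14:-→d15:-→d16:-→d17:-→d18:-→d19:-→d20:H2→d21:-→d22:-→d23:-→d24:H2→d25:-→d26:-→d27:-→d28:-→d29:-→d30:-→d31:-→d32:H0  best=H0
  del 204.176.0.0/12 (clear depth 12)
  add 9.0.0.0/8 -> H5 at depth 8
  ? 8.0.9.207  path d0:H5→d1:-→d2:-→d3:H4→d4:-→d5:-→d6:H5→d7:-  best=H5
  ? 200.0.0.155  path d0:H5→d1:-→d2:-→d3:-→d4:-→d5:H0  best=H0
  ? 204.128.18.84  path d0:H5→d1:-→d2:-→d3:-→d4:-→d5:H0→d6:-→d7:-→d8:-→d9:H1→d10:H5  best=H5
  add 204.178.0.0/17 -> H4 at depth 17

== LOOKUPS ==
["H2","H3","H2","H1","H0","H4","H0","H0","H1","H1","H0","H0","H5","H0","H5"]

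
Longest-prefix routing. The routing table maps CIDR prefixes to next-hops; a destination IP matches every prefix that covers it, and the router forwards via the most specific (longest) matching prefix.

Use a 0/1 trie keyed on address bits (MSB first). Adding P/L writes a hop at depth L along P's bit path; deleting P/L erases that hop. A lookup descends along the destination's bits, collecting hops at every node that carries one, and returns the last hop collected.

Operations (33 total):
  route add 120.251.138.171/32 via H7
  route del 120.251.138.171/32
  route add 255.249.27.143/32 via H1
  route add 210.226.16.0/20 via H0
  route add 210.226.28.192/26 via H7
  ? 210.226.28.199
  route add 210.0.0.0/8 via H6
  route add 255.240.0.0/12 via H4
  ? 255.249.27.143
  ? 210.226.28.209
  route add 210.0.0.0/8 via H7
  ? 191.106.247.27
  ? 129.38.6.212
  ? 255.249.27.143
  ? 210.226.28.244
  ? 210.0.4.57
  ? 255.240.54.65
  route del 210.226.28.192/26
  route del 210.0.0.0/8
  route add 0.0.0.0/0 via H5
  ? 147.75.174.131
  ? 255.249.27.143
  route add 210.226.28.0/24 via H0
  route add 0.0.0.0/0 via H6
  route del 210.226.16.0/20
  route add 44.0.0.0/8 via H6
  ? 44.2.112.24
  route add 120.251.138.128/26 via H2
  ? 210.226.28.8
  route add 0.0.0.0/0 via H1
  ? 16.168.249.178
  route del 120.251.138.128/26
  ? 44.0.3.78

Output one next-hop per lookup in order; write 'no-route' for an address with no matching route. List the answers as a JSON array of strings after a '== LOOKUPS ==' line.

Process each operation:
  add 120.251.138.171/32 -> H7 at depth 32
  - 120.251.138.171/32 clear@32
  add 255.249.27.143/32 -> H1 at depth 32
  add 210.226.16.0/20 -> H0 at depth 20
  add 210.226.28.192/26 -> H7 at depth 26
  ? 210.226.28.199  path d0:-→d1:-→d2:-→d3:-→d4:-→d5:-→d6:-→d7:-→d8:-→d9:-→d10:-→d11:-→d12:-→d13:-→d14:-→d15:-→d16:-→d17:-→d18:-→d19:-→d20:H0→d21:-→d22:-→d23:-→d24:-→d25:-→d26:H7  best=H7
  add 210.0.0.0/8 -> H6 at depth 8
  add 255.240.0.0/12 -> H4 at depth 12
  ? 255.249.27.143  path d0:-→d1:-→d2:-→d3:-→d4:-→d5:-→d6:-→d7:-→d8:-→d9:-→d10:-→d11:-→d12:H4→d13:-→d14:-→d15:-→d16:-→d17:-→d18:-→d19:-→d20:-→d21:-→d22:-→d23:-→d24:-→d25:-→d26:-→d27:-→d28:-→d29:-→d30:-→d31:-→d32:H1  best=H1
  ? 210.226.28.209  path d0:-→d1:-→d2:-→d3:-→d4:-→d5:-→d6:-→d7:-→d8:H6→d9:-→d10:-→d11:-→d12:-→d13:-→d14:-→d15:-→d16:-→d17:-→d18:-→d19:-→d20:H0→d21:-→d22:-→d23:-→d24:-→d25:-→d26:H7  best=H7
  add 210.0.0.0/8 -> H7 at depth 8
  ? 191.106.247.27  path d0:-→d1:-  best=no-route
  ? 129.38.6.212  path d0:-→d1:-  best=no-route
  ? 255.249.27.143  path d0:-→d1:-→d2:-→d3:-→d4:-→d5:-→d6:-→d7:-→d8:-→d9:-→d10:-→d11:-→d12:H4→d13:-→d14:-→d15:-→d16:-→d17:-→d18:-→d19:-→d20:-→d21:-→d22:-→d23:-→d24:-→d25:-→d26:-→d27:-→d28:-→d29:-→d30:-→d31:-→d32:H1  best=H1
  ? 210.226.28.244  path d0:-→d1:-→d2:-→d3:-→d4:-→d5:-→d6:-→d7:-→d8:H7→d9:-→d10:-→d11:-→d12:-→d13:-→d14:-→d15:-→d16:-→d17:-→d18:-→d19:-→d20:H0→d21:-→d22:-→d23:-→d24:-→d25:-→d26:H7  best=H7
  ? 210.0.4.57  path d0:-→d1:-→d2:-→d3:-→d4:-→d5:-→d6:-→d7:-→d8:H7  best=H7
  ? 255.240.54.65  path d0:-→d1:-→d2:-→d3:-→d4:-→d5:-→d6:-→d7:-→d8:-→d9:-→d10:-→d11:-→d12:H4  best=H4
  - 210.226.28.192/26 clear@26
  - 210.0.0.0/8 clear@8
  add 0.0.0.0/0 -> H5 at depth 0
  ? 147.75.174.131  path d0:H5→d1:-  best=H5
  ? 255.249.27.143  path d0:H5→d1:-→d2:-→d3:-→d4:-→d5:-→d6:-→d7:-→d8:-→d9:-→d10:-→d11:-→d12:H4→d13:-→d14:-→d15:-→d16:-→d17:-→d18:-→d19:-→d20:-→d21:-→d22:-→d23:-→d24:-→d25:-→d26:-→d27:-→d28:-→d29:-→d30:-→d31:-→d32:H1  best=H1
  add 210.226.28.0/24 -> H0 at depth 24
  add 0.0.0.0/0 -> H6 at depth 0
  - 210.226.16.0/20 clear@20
  add 44.0.0.0/8 -> H6 at depth 8
  ? 44.2.112.24  path d0:H6→d1:-→d2:-→d3:-→d4:-→d5:-→d6:-→d7:-→d8:H6  best=H6
  add 120.251.138.128/26 -> H2 at depth 26
  ? 210.226.28.8  path d0:H6→d1:-→d2:-→d3:-→d4:-→d5:-→d6:-→d7:-→d8:-→d9:-→d10:-→d11:-→d12:-→d13:-→d14:-→d15:-→d16:-→d17:-→d18:-→d19:-→d20:-→d21:-→d22:-→d23:-→d24:H0  best=H0
  add 0.0.0.0/0 -> H1 at depth 0
  ? 16.168.249.178  path d0:H1→d1:-→d2:-  best=H1
  - 120.251.138.128/26 clear@26
  ? 44.0.3.78  path d0:H1→d1:-→d2:-→d3:-→d4:-→d5:-→d6:-→d7:-→d8:H6  best=H6

== LOOKUPS ==
["H7","H1","H7","no-route","no-route","H1","H7","H7","H4","H5","H1","H6","H0","H1","H6"]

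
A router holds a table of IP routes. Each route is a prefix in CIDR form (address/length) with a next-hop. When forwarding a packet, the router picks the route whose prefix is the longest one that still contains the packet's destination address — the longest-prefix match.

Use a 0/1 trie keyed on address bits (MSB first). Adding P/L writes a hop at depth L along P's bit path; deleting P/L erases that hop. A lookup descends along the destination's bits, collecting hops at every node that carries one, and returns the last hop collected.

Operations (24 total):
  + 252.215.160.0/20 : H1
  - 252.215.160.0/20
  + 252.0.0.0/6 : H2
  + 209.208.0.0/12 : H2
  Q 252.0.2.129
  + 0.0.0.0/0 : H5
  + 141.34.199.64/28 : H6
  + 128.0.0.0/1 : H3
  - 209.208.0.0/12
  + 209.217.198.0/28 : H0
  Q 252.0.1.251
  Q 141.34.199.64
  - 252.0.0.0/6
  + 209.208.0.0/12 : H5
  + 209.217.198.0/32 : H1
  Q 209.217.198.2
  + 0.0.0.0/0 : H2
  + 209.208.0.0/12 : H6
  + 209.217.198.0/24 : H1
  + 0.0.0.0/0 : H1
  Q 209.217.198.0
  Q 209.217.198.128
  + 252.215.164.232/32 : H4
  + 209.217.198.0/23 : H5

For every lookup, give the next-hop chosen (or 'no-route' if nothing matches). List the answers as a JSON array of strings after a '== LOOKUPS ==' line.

Process each operation:
  + 252.215.160.0/20 (H1) depth=20
  del 252.215.160.0/20 (clear depth 20)
  + 252.0.0.0/6 (H2) depth=6
  + 209.208.0.0/12 (H2) depth=12
  lookup 252.0.2.129: bits 11111100 walk d0:-→d1:-→d2:-→d3:-→d4:-→d5:-→d6:H2→d7:-→d8:- -> H2
  + 0.0.0.0/0 (H5) depth=0
  + 141.34.199.64/28 (H6) depth=28
  + 128.0.0.0/1 (H3) depth=1
  del 209.208.0.0/12 (clear depth 12)
  + 209.217.198.0/28 (H0) depth=28
  lookup 252.0.1.251: bits 11111100 walk d0:H5→d1:H3→d2:-→d3:-→d4:-→d5:-→d6:H2→d7:-→d8:- -> H2
  lookup 141.34.199.64: bits 1000110100100010110001110100 walk d0:H5→d1:H3→d2:-→d3:-→d4:-→d5:-→d6:-→d7:-→d8:-→d9:-→d10:-→d11:-→d12:-→d13:-→d14:-→d15:-→d16:-→d17:-→d18:-→d19:-→d20:-→d21:-→d22:-→d23:-→d24:-→d25:-→d26:-→d27:-→d28:H6 -> H6
  del 252.0.0.0/6 (clear depth 6)
  + 209.208.0.0/12 (H5) depth=12
  + 209.217.198.0/32 (H1) depth=32
  lookup 209.217.198.2: bits 110100011101100111000110000000 walk d0:H5→d1:H3→d2:-→d3:-→d4:-→d5:-→d6:-→d7:-→d8:-→d9:-→d10:-→d11:-→d12:H5→d13:-→d14:-→d15:-→d16:-→d17:-→d18:-→d19:-→d20:-→d21:-→d22:-→d23:-→d24:-→d25:-→d26:-→d27:-→d28:H0→d29:-→d30:- -> H0
  + 0.0.0.0/0 (H2) depth=0
  + 209.208.0.0/12 (H6) depth=12
  + 209.217.198.0/24 (H1) depth=24
  + 0.0.0.0/0 (H1) depth=0
  lookup 209.217.198.0: bits 11010001110110011100011000000000 walk d0:H1→d1:H3→d2:-→d3:-→d4:-→d5:-→d6:-→d7:-→d8:-→d9:-→d10:-→d11:-→d12:H6→d13:-→d14:-→d15:-→d16:-→d17:-→d18:-→d19:-→d20:-→d21:-→d22:-→d23:-→d24:H1→d25:-→d26:-→d27:-→d28:H0→d29:-→d30:-→d31:-→d32:H1 -> H1
  lookup 209.217.198.128: bits 110100011101100111000110 walk d0:H1→d1:H3→d2:-→d3:-→d4:-→d5:-→d6:-→d7:-→d8:-→d9:-→d10:-→d11:-→d12:H6→d13:-→d14:-→d15:-→d16:-→d17:-→d18:-→d19:-→d20:-→d21:-→d22:-→d23:-→d24:H1 -> H1
  + 252.215.164.232/32 (H4) depth=32
  + 209.217.198.0/23 (H5) depth=23

== LOOKUPS ==
["H2","H2","H6","H0","H1","H1"]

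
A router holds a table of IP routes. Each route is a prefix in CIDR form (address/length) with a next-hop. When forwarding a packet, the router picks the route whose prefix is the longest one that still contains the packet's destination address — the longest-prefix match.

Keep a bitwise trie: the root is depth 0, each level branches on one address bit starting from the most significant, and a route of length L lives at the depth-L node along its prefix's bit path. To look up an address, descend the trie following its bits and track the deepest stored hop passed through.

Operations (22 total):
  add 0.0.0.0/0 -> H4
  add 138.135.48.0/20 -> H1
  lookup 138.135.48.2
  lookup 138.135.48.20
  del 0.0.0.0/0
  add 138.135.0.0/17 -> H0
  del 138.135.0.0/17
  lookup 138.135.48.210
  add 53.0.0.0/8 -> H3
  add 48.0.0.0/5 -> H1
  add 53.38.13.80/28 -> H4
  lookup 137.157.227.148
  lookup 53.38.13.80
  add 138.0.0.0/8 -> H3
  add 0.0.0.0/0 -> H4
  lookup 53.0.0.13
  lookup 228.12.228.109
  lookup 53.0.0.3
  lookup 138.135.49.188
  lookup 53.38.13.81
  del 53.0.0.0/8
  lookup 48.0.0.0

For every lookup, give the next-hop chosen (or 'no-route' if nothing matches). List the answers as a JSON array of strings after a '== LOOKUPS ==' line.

Apply in order:
  add 0.0.0.0/0 -> H4 at depth 0
  add 138.135.48.0/20 -> H1 at depth 20
  ? 138.135.48.2  path d0:H4→d1:-→d2:-→d3:-→d4:-→d5:-→d6:-→d7:-→d8:-→d9:-→d10:-→d11:-→d12:-→d13:-→d14:-→d15:-→d16:-→d17:-→d18:-→d19:-→d20:H1  best=H1
  ? 138.135.48.20  path d0:H4→d1:-→d2:-→d3:-→d4:-→d5:-→d6:-→d7:-→d8:-→d9:-→d10:-→d11:-→d12:-→d13:-→d14:-→d15:-→d16:-→d17:-→d18:-→d19:-→d20:H1  best=H1
  del 0.0.0.0/0 (clear depth 0)
  add 138.135.0.0/17 -> H0 at depth 17
  del 138.135.0.0/17 (clear depth 17)
  ? 138.135.48.210  path d0:-→d1:-→d2:-→d3:-→d4:-→d5:-→d6:-→d7:-→d8:-→d9:-→d10:-→d11:-→d12:-→d13:-→d14:-→d15:-→d16:-→d17:-→d18:-→d19:-→d20:H1  best=H1
  add 53.0.0.0/8 -> H3 at depth 8
  add 48.0.0.0/5 -> H1 at depth 5
  add 53.38.13.80/28 -> H4 at depth 28
  ? 137.157.227.148  path d0:-→d1:-→d2:-→d3:-→d4:-→d5:-→d6:-  best=no-route
  ? 53.38.13.80  path d0:-→d1:-→d2:-→d3:-→d4:-→d5:H1→d6:-→d7:-→d8:H3→d9:-→d10:-→d11:-→d12:-→d13:-→d14:-→d15:-→d16:-→d17:-→d18:-→d19:-→d20:-→d21:-→d22:-→d23:-→d24:-→d25:-→d26:-→d27:-→d28:H4  best=H4
  add 138.0.0.0/8 -> H3 at depth 8
  add 0.0.0.0/0 -> H4 at depth 0
  ? 53.0.0.13  path d0:H4→d1:-→d2:-→d3:-→d4:-→d5:H1→d6:-→d7:-→d8:H3→d9:-→d10:-  best=H3
  ? 228.12.228.109  path d0:H4→d1:-  best=H4
  ? 53.0.0.3  path d0:H4→d1:-→d2:-→d3:-→d4:-→d5:H1→d6:-→d7:-→d8:H3→d9:-→d10:-  best=H3
  ? 138.135.49.188  path d0:H4→d1:-→d2:-→d3:-→d4:-→d5:-→d6:-→d7:-→d8:H3→d9:-→d10:-→d11:-→d12:-→d13:-→d14:-→d15:-→d16:-→d17:-→d18:-→d19:-→d20:H1  best=H1
  ? 53.38.13.81  path d0:H4→d1:-→d2:-→d3:-→d4:-→d5:H1→d6:-→d7:-→d8:H3→d9:-→d10:-→d11:-→d12:-→d13:-→d14:-→d15:-→d16:-→d17:-→d18:-→d19:-→d20:-→d21:-→d22:-→d23:-→d24:-→d25:-→d26:-→d27:-→d28:H4  best=H4
  del 53.0.0.0/8 (clear depth 8)
  ? 48.0.0.0  path d0:H4→d1:-→d2:-→d3:-→d4:-→d5:H1  best=H1

== LOOKUPS ==
["H1","H1","H1","no-route","H4","H3","H4","H3","H1","H4","H1"]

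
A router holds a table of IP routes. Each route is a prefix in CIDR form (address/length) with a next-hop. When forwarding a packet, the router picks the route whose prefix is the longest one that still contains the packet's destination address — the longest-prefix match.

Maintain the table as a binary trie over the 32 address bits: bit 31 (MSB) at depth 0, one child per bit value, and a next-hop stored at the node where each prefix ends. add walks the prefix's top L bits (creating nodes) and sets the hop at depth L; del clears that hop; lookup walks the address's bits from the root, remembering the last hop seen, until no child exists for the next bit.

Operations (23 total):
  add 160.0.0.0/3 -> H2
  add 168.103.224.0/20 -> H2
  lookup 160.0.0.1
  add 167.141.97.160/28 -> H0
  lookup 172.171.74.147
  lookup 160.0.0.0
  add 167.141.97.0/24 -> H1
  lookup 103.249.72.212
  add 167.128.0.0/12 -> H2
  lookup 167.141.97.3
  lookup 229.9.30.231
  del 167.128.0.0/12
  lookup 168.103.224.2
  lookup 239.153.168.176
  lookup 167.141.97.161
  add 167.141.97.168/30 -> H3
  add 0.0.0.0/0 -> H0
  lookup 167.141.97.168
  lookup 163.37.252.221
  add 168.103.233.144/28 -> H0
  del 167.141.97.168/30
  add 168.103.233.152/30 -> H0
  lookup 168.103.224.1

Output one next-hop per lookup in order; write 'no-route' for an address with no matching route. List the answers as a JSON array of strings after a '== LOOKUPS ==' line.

Trace:
  add 160.0.0.0/3 -> H2 at depth 3
  add 168.103.224.0/20 -> H2 at depth 20
  Q 160.0.0.1: descend 1010 ; hops seen [H2] ; pick H2
  add 167.141.97.160/28 -> H0 at depth 28
  Q 172.171.74.147: descend 10101 ; hops seen [H2] ; pick H2
  Q 160.0.0.0: descend 10100 ; hops seen [H2] ; pick H2
  add 167.141.97.0/24 -> H1 at depth 24
  Q 103.249.72.212: descend ε ; hops seen [∅] ; pick no-route
  add 167.128.0.0/12 -> H2 at depth 12
  Q 167.141.97.3: descend 101001111000110101100001 ; hops seen [H2,H2,H1] ; pick H1
  Q 229.9.30.231: descend 1 ; hops seen [∅] ; pick no-route
  del 167.128.0.0/12 (clear depth 12)
  Q 168.103.224.2: descend 10101000011001111110 ; hops seen [H2,H2] ; pick H2
  Q 239.153.168.176: descend 1 ; hops seen [∅] ; pick no-route
  Q 167.141.97.161: descend 1010011110001101011000011010 ; hops seen [H2,H1,H0] ; pick H0
  add 167.141.97.168/30 -> H3 at depth 30
  add 0.0.0.0/0 -> H0 at depth 0
  Q 167.141.97.168: descend 101001111000110101100001101010 ; hops seen [H0,H2,H1,H0,H3] ; pick H3
  Q 163.37.252.221: descend 10100 ; hops seen [H0,H2] ; pick H2
  add 168.103.233.144/28 -> H0 at depth 28
  del 167.141.97.168/30 (clear depth 30)
  add 168.103.233.152/30 -> H0 at depth 30
  Q 168.103.224.1: descend 10101000011001111110 ; hops seen [H0,H2,H2] ; pick H2

== LOOKUPS ==
["H2","H2","H2","no-route","H1","no-route","H2","no-route","H0","H3","H2","H2"]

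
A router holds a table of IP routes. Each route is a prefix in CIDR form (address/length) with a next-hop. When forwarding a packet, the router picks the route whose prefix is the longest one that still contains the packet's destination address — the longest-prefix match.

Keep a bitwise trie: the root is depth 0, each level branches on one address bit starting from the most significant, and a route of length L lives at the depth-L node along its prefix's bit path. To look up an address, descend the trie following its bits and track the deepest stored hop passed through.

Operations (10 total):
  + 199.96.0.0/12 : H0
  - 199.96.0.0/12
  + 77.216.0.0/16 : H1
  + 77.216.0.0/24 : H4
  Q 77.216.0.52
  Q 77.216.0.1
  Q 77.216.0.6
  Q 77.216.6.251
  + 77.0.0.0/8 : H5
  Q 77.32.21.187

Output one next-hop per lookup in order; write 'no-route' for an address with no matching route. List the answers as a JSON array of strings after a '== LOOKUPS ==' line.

Process each operation:
  + 199.96.0.0/12 (H0) depth=12
  del 199.96.0.0/12 (clear depth 12)
  + 77.216.0.0/16 (H1) depth=16
  + 77.216.0.0/24 (H4) depth=24
  lookup 77.216.0.52: bits 010011011101100000000000 walk d0:-→d1:-→d2:-→d3:-→d4:-→d5:-→d6:-→d7:-→d8:-→d9:-→d10:-→d11:-→d12:-→d13:-→d14:-→d15:-→d16:H1→d17:-→d18:-→d19:-→d20:-→d21:-→d22:-→d23:-→d24:H4 -> H4
  lookup 77.216.0.1: bits 010011011101100000000000 walk d0:-→d1:-→d2:-→d3:-→d4:-→d5:-→d6:-→d7:-→d8:-→d9:-→d10:-→d11:-→d12:-→d13:-→d14:-→d15:-→d16:H1→d17:-→d18:-→d19:-→d20:-→d21:-→d22:-→d23:-→d24:H4 -> H4
  lookup 77.216.0.6: bits 010011011101100000000000 walk d0:-→d1:-→d2:-→d3:-→d4:-→d5:-→d6:-→d7:-→d8:-→d9:-→d10:-→d11:-→d12:-→d13:-→d14:-→d15:-→d16:H1→d17:-→d18:-→d19:-→d20:-→d21:-→d22:-→d23:-→d24:H4 -> H4
  lookup 77.216.6.251: bits 010011011101100000000 walk d0:-→d1:-→d2:-→d3:-→d4:-→d5:-→d6:-→d7:-→d8:-→d9:-→d10:-→d11:-→d12:-→d13:-→d14:-→d15:-→d16:H1→d17:-→d18:-→d19:-→d20:-→d21:- -> H1
  + 77.0.0.0/8 (H5) depth=8
  lookup 77.32.21.187: bits 01001101 walk d0:-→d1:-→d2:-→d3:-→d4:-→d5:-→d6:-→d7:-→d8:H5 -> H5

== LOOKUPS ==
["H4","H4","H4","H1","H5"]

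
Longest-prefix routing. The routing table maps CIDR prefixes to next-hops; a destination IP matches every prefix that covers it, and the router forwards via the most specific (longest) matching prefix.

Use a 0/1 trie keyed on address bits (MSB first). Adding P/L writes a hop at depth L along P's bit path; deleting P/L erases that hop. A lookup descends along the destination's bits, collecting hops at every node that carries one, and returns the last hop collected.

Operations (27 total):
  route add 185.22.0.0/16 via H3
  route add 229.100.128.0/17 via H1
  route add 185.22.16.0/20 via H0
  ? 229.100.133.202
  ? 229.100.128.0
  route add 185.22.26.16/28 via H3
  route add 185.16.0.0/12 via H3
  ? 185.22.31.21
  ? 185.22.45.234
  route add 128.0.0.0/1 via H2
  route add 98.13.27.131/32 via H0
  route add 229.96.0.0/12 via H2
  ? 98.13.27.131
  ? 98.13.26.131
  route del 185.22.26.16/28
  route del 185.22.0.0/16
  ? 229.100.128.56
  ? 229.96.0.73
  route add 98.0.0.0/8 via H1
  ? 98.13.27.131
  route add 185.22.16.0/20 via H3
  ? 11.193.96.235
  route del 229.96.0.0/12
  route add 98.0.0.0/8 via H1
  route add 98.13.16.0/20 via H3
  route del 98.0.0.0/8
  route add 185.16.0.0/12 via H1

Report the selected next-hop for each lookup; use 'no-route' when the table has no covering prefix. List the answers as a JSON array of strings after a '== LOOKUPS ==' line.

Trace:
  + 185.22.0.0/16 (H3) depth=16
  + 229.100.128.0/17 (H1) depth=17
  + 185.22.16.0/20 (H0) depth=20
  ? 229.100.133.202  path d0:-→d1:-→d2:-→d3:-→d4:-→d5:-→d6:-→d7:-→d8:-→d9:-→d10:-→d11:-→d12:-→d13:-→d14:-→d15:-→d16:-→d17:H1  best=H1
  ? 229.100.128.0  path d0:-→d1:-→d2:-→d3:-→d4:-→d5:-→d6:-→d7:-→d8:-→d9:-→d10:-→d11:-→d12:-→d13:-→d14:-→d15:-→d16:-→d17:H1  best=H1
  + 185.22.26.16/28 (H3) depth=28
  + 185.16.0.0/12 (H3) depth=12
  ? 185.22.31.21  path d0:-→d1:-→d2:-→d3:-→d4:-→d5:-→d6:-→d7:-→d8:-→d9:-→d10:-→d11:-→d12:H3→d13:-→d14:-→d15:-→d16:H3→d17:-→d18:-→d19:-→d20:H0→d21:-  best=H0
  ? 185.22.45.234  path d0:-→d1:-→d2:-→d3:-→d4:-→d5:-→d6:-→d7:-→d8:-→d9:-→d10:-→d11:-→d12:H3→d13:-→d14:-→d15:-→d16:H3→d17:-→d18:-  best=H3
  + 128.0.0.0/1 (H2) depth=1
  + 98.13.27.131/32 (H0) depth=32
  + 229.96.0.0/12 (H2) depth=12
  ? 98.13.27.131  path d0:-→d1:-→d2:-→d3:-→d4:-→d5:-→d6:-→d7:-→d8:-→d9:-→d10:-→d11:-→d12:-→d13:-→d14:-→d15:-→d16:-→d17:-→d18:-→d19:-→d20:-→d21:-→d22:-→d23:-→d24:-→d25:-→d26:-→d27:-→d28:-→d29:-→d30:-→d31:-→d32:H0  best=H0
  ? 98.13.26.131  path d0:-→d1:-→d2:-→d3:-→d4:-→d5:-→d6:-→d7:-→d8:-→d9:-→d10:-→d11:-→d12:-→d13:-→d14:-→d15:-→d16:-→d17:-→d18:-→d19:-→d20:-→d21:-→d22:-→d23:-  best=no-route
  del 185.22.26.16/28 (clear depth 28)
  del 185.22.0.0/16 (clear depth 16)
  ? 229.100.128.56  path d0:-→d1:H2→d2:-→d3:-→d4:-→d5:-→d6:-→d7:-→d8:-→d9:-→d10:-→d11:-→d12:H2→d13:-→d14:-→d15:-→d16:-→d17:H1  best=H1
  ? 229.96.0.73  path d0:-→d1:H2→d2:-→d3:-→d4:-→d5:-→d6:-→d7:-→d8:-→d9:-→d10:-→d11:-→d12:H2→d13:-  best=H2
  + 98.0.0.0/8 (H1) depth=8
  ? 98.13.27.131  path d0:-→d1:-→d2:-→d3:-→d4:-→d5:-→d6:-→d7:-→d8:H1→d9:-→d10:-→d11:-→d12:-→d13:-→d14:-→d15:-→d16:-→d17:-→d18:-→d19:-→d20:-→d21:-→d22:-→d23:-→d24:-→d25:-→d26:-→d27:-→d28:-→d29:-→d30:-→d31:-→d32:H0  best=H0
  + 185.22.16.0/20 (H3) depth=20
  ? 11.193.96.235  path d0:-→d1:-  best=no-route
  del 229.96.0.0/12 (clear depth 12)
  + 98.0.0.0/8 (H1) depth=8
  + 98.13.16.0/20 (H3) depth=20
  del 98.0.0.0/8 (clear depth 8)
  + 185.16.0.0/12 (H1) depth=12

== LOOKUPS ==
["H1","H1","H0","H3","H0","no-route","H1","H2","H0","no-route"]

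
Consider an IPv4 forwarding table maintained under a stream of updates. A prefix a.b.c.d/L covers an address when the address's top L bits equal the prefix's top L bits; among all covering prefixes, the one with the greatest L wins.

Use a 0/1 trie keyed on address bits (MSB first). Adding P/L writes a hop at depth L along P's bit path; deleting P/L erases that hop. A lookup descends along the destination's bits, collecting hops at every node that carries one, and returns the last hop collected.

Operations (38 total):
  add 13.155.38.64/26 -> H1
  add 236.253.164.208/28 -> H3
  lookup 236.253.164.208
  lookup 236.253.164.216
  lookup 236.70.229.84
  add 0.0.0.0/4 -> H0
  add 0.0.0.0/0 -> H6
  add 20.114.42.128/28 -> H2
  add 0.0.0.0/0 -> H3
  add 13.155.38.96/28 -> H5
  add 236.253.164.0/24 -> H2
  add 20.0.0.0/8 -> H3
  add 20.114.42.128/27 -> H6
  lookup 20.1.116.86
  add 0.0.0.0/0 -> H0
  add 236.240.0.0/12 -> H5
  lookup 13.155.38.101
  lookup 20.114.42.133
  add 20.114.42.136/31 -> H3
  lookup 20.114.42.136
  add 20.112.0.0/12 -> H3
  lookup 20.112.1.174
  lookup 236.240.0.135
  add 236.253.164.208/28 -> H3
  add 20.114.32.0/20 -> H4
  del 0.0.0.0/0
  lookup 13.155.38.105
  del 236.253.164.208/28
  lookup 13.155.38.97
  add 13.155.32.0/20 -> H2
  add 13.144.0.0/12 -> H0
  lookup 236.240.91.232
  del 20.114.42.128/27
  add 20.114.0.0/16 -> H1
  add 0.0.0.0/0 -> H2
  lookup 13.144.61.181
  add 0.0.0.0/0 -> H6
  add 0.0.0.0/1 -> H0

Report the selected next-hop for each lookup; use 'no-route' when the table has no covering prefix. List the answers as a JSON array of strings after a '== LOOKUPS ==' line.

Trace:
  add 13.155.38.64/26 -> H1 at depth 26
  add 236.253.164.208/28 -> H3 at depth 28
  lookup 236.253.164.208: bits 1110110011111101101001001101 walk d0:-→d1:-→d2:-→d3:-→d4:-→d5:-→d6:-→d7:-→d8:-→d9:-→d10:-→d11:-→d12:-→d13:-→d14:-→d15:-→d16:-→d17:-→d18:-→d19:-→d20:-→d21:-→d22:-→d23:-→d24:-→d25:-→d26:-→d27:-→d28:H3 -> H3
  lookup 236.253.164.216: bits 1110110011111101101001001101 walk d0:-→d1:-→d2:-→d3:-→d4:-→d5:-→d6:-→d7:-→d8:-→d9:-→d10:-→d11:-→d12:-→d13:-→d14:-→d15:-→d16:-→d17:-→d18:-→d19:-→d20:-→d21:-→d22:-→d23:-→d24:-→d25:-→d26:-→d27:-→d28:H3 -> H3
  lookup 236.70.229.84: bits 11101100 walk d0:-→d1:-→d2:-→d3:-→d4:-→d5:-→d6:-→d7:-→d8:- -> no-route
  add 0.0.0.0/4 -> H0 at depth 4
  add 0.0.0.0/0 -> H6 at depth 0
  add 20.114.42.128/28 -> H2 at depth 28
  add 0.0.0.0/0 -> H3 at depth 0
  add 13.155.38.96/28 -> H5 at depth 28
  add 236.253.164.0/24 -> H2 at depth 24
  add 20.0.0.0/8 -> H3 at depth 8
  add 20.114.42.128/27 -> H6 at depth 27
  lookup 20.1.116.86: bits 000101000 walk d0:H3→d1:-→d2:-→d3:-→d4:-→d5:-→d6:-→d7:-→d8:H3→d9:- -> H3
  add 0.0.0.0/0 -> H0 at depth 0
  add 236.240.0.0/12 -> H5 at depth 12
  lookup 13.155.38.101: bits 0000110110011011001001100110 walk d0:H0→d1:-→d2:-→d3:-→d4:H0→d5:-→d6:-→d7:-→d8:-→d9:-→d10:-→d11:-→d12:-→d13:-→d14:-→d15:-→d16:-→d17:-→d18:-→d19:-→d20:-→d21:-→d22:-→d23:-→d24:-→d25:-→d26:H1→d27:-→d28:H5 -> H5
  lookup 20.114.42.133: bits 0001010001110010001010101000 walk d0:H0→d1:-→d2:-→d3:-→d4:-→d5:-→d6:-→d7:-→d8:H3→d9:-→d10:-→d11:-→d12:-→d13:-→d14:-→d15:-→d16:-→d17:-→d18:-→d19:-→d20:-→d21:-→d22:-→d23:-→d24:-→d25:-→d26:-→d27:H6→d28:H2 -> H2
  add 20.114.42.136/31 -> H3 at depth 31
  lookup 20.114.42.136: bits 0001010001110010001010101000100 walk d0:H0→d1:-→d2:-→d3:-→d4:-→d5:-→d6:-→d7:-→d8:H3→d9:-→d10:-→d11:-→d12:-→d13:-→d14:-→d15:-→d16:-→d17:-→d18:-→d19:-→d20:-→d21:-→d22:-→d23:-→d24:-→d25:-→d26:-→d27:H6→d28:H2→d29:-→d30:-→d31:H3 -> H3
  add 20.112.0.0/12 -> H3 at depth 12
  lookup 20.112.1.174: bits 00010100011100 walk d0:H0→d1:-→d2:-→d3:-→d4:-→d5:-→d6:-→d7:-→d8:H3→d9:-→d10:-→d11:-→d12:H3→d13:-→d14:- -> H3
  lookup 236.240.0.135: bits 111011001111 walk d0:H0→d1:-→d2:-→d3:-→d4:-→d5:-→d6:-→d7:-→d8:-→d9:-→d10:-→d11:-→d12:H5 -> H5
  add 236.253.164.208/28 -> H3 at depth 28
  add 20.114.32.0/20 -> H4 at depth 20
  - 0.0.0.0/0 clear@0
  lookup 13.155.38.105: bits 0000110110011011001001100110 walk d0:-→d1:-→d2:-→d3:-→d4:H0→d5:-→d6:-→d7:-→d8:-→d9:-→d10:-→d11:-→d12:-→d13:-→d14:-→d15:-→d16:-→d17:-→d18:-→d19:-→d20:-→d21:-→d22:-→d23:-→d24:-→d25:-→d26:H1→d27:-→d28:H5 -> H5
  - 236.253.164.208/28 clear@28
  lookup 13.155.38.97: bits 0000110110011011001001100110 walk d0:-→d1:-→d2:-→d3:-→d4:H0→d5:-→d6:-→d7:-→d8:-→d9:-→d10:-→d11:-→d12:-→d13:-→d14:-→d15:-→d16:-→d17:-→d18:-→d19:-→d20:-→d21:-→d22:-→d23:-→d24:-→d25:-→d26:H1→d27:-→d28:H5 -> H5
  add 13.155.32.0/20 -> H2 at depth 20
  add 13.144.0.0/12 -> H0 at depth 12
  lookup 236.240.91.232: bits 111011001111 walk d0:-→d1:-→d2:-→d3:-→d4:-→d5:-→d6:-→d7:-→d8:-→d9:-→d10:-→d11:-→d12:H5 -> H5
  - 20.114.42.128/27 clear@27
  add 20.114.0.0/16 -> H1 at depth 16
  add 0.0.0.0/0 -> H2 at depth 0
  lookup 13.144.61.181: bits 000011011001 walk d0:H2→d1:-→d2:-→d3:-→d4:H0→d5:-→d6:-→d7:-→d8:-→d9:-→d10:-→d11:-→d12:H0 -> H0
  add 0.0.0.0/0 -> H6 at depth 0
  add 0.0.0.0/1 -> H0 at depth 1

== LOOKUPS ==
["H3","H3","no-route","H3","H5","H2","H3","H3","H5","H5","H5","H5","H0"]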